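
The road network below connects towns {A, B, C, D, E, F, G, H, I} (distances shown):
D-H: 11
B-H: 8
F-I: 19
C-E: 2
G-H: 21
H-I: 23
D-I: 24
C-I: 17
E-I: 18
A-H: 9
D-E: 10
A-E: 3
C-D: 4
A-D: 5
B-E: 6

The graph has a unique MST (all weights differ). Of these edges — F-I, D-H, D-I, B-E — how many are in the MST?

Kruskal: consider edges lightest-first.
C-E (2): add — endpoints in different components.
A-E (3): add — endpoints in different components.
C-D (4): add — endpoints in different components.
A-D (5): skip — A and D already connected.
B-E (6): add — endpoints in different components.
B-H (8): add — endpoints in different components.
A-H (9): skip — A and H already connected.
D-E (10): skip — D and E already connected.
D-H (11): skip — D and H already connected.
C-I (17): add — endpoints in different components.
E-I (18): skip — E and I already connected.
F-I (19): add — endpoints in different components.
G-H (21): add — endpoints in different components.
MST edge set: {C-E, A-E, C-D, B-E, B-H, C-I, F-I, G-H}.
Of the listed edges, {F-I, B-E} are in the MST → 2.

2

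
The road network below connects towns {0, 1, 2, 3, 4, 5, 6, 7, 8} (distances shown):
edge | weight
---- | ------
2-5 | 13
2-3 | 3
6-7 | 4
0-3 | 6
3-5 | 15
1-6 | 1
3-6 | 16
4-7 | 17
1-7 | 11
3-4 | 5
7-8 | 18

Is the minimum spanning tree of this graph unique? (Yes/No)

Yes

Sort edges by weight, then run Kruskal:
1-6 (1): add — endpoints in different components.
2-3 (3): add — endpoints in different components.
6-7 (4): add — endpoints in different components.
3-4 (5): add — endpoints in different components.
0-3 (6): add — endpoints in different components.
1-7 (11): skip — 1 and 7 already connected.
2-5 (13): add — endpoints in different components.
3-5 (15): skip — 3 and 5 already connected.
3-6 (16): add — endpoints in different components.
4-7 (17): skip — 4 and 7 already connected.
7-8 (18): add — endpoints in different components.
Every non-tree edge has weight strictly greater than the heaviest edge on the tree path between its endpoints, so the MST is unique.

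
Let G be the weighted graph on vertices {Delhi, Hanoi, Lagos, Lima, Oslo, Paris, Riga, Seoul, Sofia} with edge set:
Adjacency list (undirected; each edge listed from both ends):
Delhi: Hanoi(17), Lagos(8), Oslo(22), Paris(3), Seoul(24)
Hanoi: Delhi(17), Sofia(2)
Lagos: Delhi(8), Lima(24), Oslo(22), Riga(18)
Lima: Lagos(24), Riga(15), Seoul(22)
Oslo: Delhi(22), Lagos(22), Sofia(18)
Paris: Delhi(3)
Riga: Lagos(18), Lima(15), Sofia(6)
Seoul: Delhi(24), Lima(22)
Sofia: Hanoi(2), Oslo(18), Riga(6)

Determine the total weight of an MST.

Prim, starting at Sofia.
Step 1: frontier [Hanoi Sofia 2, Riga Sofia 6, Oslo Sofia 18] → take Hanoi Sofia (2); add Hanoi.
Step 2: frontier [Delhi Hanoi 17, Riga Sofia 6, Oslo Sofia 18] → take Riga Sofia (6); add Riga.
Step 3: frontier [Delhi Hanoi 17, Lima Riga 15, Lagos Riga 18, Oslo Sofia 18] → take Lima Riga (15); add Lima.
Step 4: frontier [Delhi Hanoi 17, Lima Seoul 22, Lagos Lima 24, Lagos Riga 18, Oslo Sofia 18] → take Delhi Hanoi (17); add Delhi.
Step 5: frontier [Delhi Paris 3, Delhi Lagos 8, Delhi Oslo 22, Delhi Seoul 24, Lima Seoul 22, Lagos Lima 24, Lagos Riga 18, Oslo Sofia 18] → take Delhi Paris (3); add Paris.
Step 6: frontier [Delhi Lagos 8, Delhi Oslo 22, Delhi Seoul 24, Lima Seoul 22, Lagos Lima 24, Lagos Riga 18, Oslo Sofia 18] → take Delhi Lagos (8); add Lagos.
Step 7: frontier [Delhi Oslo 22, Delhi Seoul 24, Lagos Oslo 22, Lima Seoul 22, Oslo Sofia 18] → take Oslo Sofia (18); add Oslo.
Step 8: frontier [Delhi Seoul 24, Lima Seoul 22] → take Lima Seoul (22); add Seoul.
MST edges: Hanoi Sofia, Riga Sofia, Lima Riga, Delhi Hanoi, Delhi Paris, Delhi Lagos, Oslo Sofia, Lima Seoul; total weight 2+6+15+17+3+8+18+22 = 91.

91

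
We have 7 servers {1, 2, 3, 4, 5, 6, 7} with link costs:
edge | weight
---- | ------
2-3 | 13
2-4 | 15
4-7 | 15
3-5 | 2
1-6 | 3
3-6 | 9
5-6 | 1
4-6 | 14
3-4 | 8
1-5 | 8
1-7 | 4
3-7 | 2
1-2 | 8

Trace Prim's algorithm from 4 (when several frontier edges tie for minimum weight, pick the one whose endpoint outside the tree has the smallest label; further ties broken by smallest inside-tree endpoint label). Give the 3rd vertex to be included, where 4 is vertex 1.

Prim, starting at 4.
Step 1: frontier [3-4 8, 4-6 14, 2-4 15, 4-7 15] → take 3-4 (8); add 3.
Step 2: frontier [3-5 2, 3-7 2, 3-6 9, 2-3 13, 4-6 14, 2-4 15, 4-7 15] → take 3-5 (2); add 5.
Step 3: frontier [3-7 2, 3-6 9, 2-3 13, 4-6 14, 2-4 15, 4-7 15, 5-6 1, 1-5 8] → take 5-6 (1); add 6.
Step 4: frontier [3-7 2, 2-3 13, 2-4 15, 4-7 15, 1-5 8, 1-6 3] → take 3-7 (2); add 7.
Step 5: frontier [2-3 13, 2-4 15, 1-5 8, 1-6 3, 1-7 4] → take 1-6 (3); add 1.
Step 6: frontier [1-2 8, 2-3 13, 2-4 15] → take 1-2 (8); add 2.
Vertex order: 4, 3, 5, 6, 7, 1, 2. The 3rd vertex is 5.

5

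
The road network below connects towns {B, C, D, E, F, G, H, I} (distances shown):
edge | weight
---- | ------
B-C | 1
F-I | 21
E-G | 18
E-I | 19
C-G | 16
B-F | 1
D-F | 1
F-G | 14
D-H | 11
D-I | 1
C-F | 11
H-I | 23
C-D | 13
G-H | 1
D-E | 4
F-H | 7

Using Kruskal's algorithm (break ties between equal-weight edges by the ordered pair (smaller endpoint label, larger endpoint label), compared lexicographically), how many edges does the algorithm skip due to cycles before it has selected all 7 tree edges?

Kruskal: consider edges lightest-first.
B-C (1): add — endpoints in different components.
B-F (1): add — endpoints in different components.
D-F (1): add — endpoints in different components.
D-I (1): add — endpoints in different components.
G-H (1): add — endpoints in different components.
D-E (4): add — endpoints in different components.
F-H (7): add — endpoints in different components.
Edges rejected before the tree was complete: 0.

0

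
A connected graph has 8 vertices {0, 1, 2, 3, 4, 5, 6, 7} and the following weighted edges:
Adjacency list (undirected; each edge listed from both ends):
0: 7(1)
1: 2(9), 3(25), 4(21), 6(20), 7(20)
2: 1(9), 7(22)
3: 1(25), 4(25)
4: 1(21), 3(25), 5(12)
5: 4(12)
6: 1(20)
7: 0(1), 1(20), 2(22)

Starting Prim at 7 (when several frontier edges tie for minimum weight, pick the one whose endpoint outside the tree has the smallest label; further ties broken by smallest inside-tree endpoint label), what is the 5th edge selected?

1-4

Grow the tree from 7 using Prim:
Step 1: cheapest edge leaving the tree is 0-7 (1); add 0.
Step 2: cheapest edge leaving the tree is 1-7 (20); add 1.
Step 3: cheapest edge leaving the tree is 1-2 (9); add 2.
Step 4: cheapest edge leaving the tree is 1-6 (20); add 6.
Step 5: cheapest edge leaving the tree is 1-4 (21); add 4.
Step 6: cheapest edge leaving the tree is 4-5 (12); add 5.
Step 7: cheapest edge leaving the tree is 1-3 (25); add 3.
The 5th edge added is 1-4.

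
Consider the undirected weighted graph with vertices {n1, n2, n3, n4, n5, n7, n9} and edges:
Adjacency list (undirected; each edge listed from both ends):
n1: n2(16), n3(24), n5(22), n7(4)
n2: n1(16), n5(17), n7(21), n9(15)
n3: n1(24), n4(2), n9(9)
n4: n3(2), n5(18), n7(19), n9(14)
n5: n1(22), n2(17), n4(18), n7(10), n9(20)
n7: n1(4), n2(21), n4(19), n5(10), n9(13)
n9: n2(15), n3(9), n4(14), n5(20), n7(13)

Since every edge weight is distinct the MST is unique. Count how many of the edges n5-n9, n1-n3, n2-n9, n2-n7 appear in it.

1

Sort edges by weight, then run Kruskal:
n3-n4 (2): add. Components now {n7} {n9} {n2} {n3,n4} {n5} {n1}
n1-n7 (4): add. Components now {n1,n7} {n9} {n2} {n3,n4} {n5}
n3-n9 (9): add. Components now {n1,n7} {n3,n4,n9} {n2} {n5}
n5-n7 (10): add. Components now {n1,n5,n7} {n3,n4,n9} {n2}
n7-n9 (13): add. Components now {n1,n3,n4,n5,n7,n9} {n2}
n4-n9 (14): skip — n9 and n4 already connected.
n2-n9 (15): add. Components now {n1,n2,n3,n4,n5,n7,n9}
MST edge set: {n3-n4, n1-n7, n3-n9, n5-n7, n7-n9, n2-n9}.
Of the listed edges, {n2-n9} are in the MST → 1.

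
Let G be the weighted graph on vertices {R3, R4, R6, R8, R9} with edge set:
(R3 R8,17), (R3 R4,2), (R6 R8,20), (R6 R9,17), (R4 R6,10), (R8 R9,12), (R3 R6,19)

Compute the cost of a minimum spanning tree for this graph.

41

Grow the tree from R4 using Prim:
Step 1: cheapest edge leaving the tree is R3 R4 (2); add R3.
Step 2: cheapest edge leaving the tree is R4 R6 (10); add R6.
Step 3: cheapest edge leaving the tree is R3 R8 (17); add R8.
Step 4: cheapest edge leaving the tree is R8 R9 (12); add R9.
MST edges: R3 R4, R4 R6, R3 R8, R8 R9; total weight 2+10+17+12 = 41.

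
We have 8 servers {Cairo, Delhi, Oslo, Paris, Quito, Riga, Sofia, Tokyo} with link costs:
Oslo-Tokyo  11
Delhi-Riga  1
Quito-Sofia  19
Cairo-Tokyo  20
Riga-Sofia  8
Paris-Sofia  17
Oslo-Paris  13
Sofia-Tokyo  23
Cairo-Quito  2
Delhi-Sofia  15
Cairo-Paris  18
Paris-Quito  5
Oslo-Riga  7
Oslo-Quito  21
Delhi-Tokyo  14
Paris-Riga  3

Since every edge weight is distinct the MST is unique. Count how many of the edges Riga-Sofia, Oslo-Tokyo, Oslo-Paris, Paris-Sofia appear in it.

Sort edges by weight, then run Kruskal:
Delhi-Riga (1): add — endpoints in different components.
Cairo-Quito (2): add — endpoints in different components.
Paris-Riga (3): add — endpoints in different components.
Paris-Quito (5): add — endpoints in different components.
Oslo-Riga (7): add — endpoints in different components.
Riga-Sofia (8): add — endpoints in different components.
Oslo-Tokyo (11): add — endpoints in different components.
MST edge set: {Delhi-Riga, Cairo-Quito, Paris-Riga, Paris-Quito, Oslo-Riga, Riga-Sofia, Oslo-Tokyo}.
Of the listed edges, {Riga-Sofia, Oslo-Tokyo} are in the MST → 2.

2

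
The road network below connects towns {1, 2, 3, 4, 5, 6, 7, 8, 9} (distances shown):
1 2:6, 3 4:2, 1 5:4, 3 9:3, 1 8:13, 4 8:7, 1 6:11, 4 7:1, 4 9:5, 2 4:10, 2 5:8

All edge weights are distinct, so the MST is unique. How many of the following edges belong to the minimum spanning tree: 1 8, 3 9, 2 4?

2

Kruskal's algorithm — process edges by increasing weight (ties by edge label):
4 7 (1): add — endpoints in different components.
3 4 (2): add — endpoints in different components.
3 9 (3): add — endpoints in different components.
1 5 (4): add — endpoints in different components.
4 9 (5): skip — 4 and 9 already connected.
1 2 (6): add — endpoints in different components.
4 8 (7): add — endpoints in different components.
2 5 (8): skip — 2 and 5 already connected.
2 4 (10): add — endpoints in different components.
1 6 (11): add — endpoints in different components.
MST edge set: {4 7, 3 4, 3 9, 1 5, 1 2, 4 8, 2 4, 1 6}.
Of the listed edges, {3 9, 2 4} are in the MST → 2.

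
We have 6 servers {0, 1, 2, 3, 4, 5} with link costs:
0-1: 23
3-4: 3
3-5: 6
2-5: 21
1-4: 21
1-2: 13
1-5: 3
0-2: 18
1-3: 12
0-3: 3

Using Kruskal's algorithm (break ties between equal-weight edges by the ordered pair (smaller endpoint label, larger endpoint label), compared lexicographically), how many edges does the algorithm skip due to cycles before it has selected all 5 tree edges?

Kruskal's algorithm — process edges by increasing weight (ties by edge label):
0-3 (3): add. Components now {0,3} {1} {2} {4} {5}
1-5 (3): add. Components now {0,3} {1,5} {2} {4}
3-4 (3): add. Components now {0,3,4} {1,5} {2}
3-5 (6): add. Components now {0,1,3,4,5} {2}
1-3 (12): skip — 1 and 3 already connected.
1-2 (13): add. Components now {0,1,2,3,4,5}
Edges rejected before the tree was complete: 1.

1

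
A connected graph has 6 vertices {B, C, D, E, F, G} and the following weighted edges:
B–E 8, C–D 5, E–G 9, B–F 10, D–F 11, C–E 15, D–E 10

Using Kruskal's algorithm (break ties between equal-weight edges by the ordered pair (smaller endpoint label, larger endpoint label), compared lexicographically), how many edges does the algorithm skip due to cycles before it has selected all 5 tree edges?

Kruskal's algorithm — process edges by increasing weight (ties by edge label):
C–D (5): add. Components now {B} {C,D} {E} {F} {G}
B–E (8): add. Components now {B,E} {C,D} {F} {G}
E–G (9): add. Components now {B,E,G} {C,D} {F}
B–F (10): add. Components now {B,E,F,G} {C,D}
D–E (10): add. Components now {B,C,D,E,F,G}
Edges rejected before the tree was complete: 0.

0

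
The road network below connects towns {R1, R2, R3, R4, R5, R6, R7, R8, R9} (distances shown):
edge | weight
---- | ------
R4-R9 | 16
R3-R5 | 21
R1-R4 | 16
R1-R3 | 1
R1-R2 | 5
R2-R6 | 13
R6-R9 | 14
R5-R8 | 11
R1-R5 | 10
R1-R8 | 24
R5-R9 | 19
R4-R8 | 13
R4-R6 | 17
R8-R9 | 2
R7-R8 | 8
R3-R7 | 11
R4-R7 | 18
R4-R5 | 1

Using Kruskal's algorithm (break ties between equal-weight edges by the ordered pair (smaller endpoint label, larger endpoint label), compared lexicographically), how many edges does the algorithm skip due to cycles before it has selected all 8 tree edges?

Kruskal's algorithm — process edges by increasing weight (ties by edge label):
R1-R3 (1): add — endpoints in different components.
R4-R5 (1): add — endpoints in different components.
R8-R9 (2): add — endpoints in different components.
R1-R2 (5): add — endpoints in different components.
R7-R8 (8): add — endpoints in different components.
R1-R5 (10): add — endpoints in different components.
R3-R7 (11): add — endpoints in different components.
R5-R8 (11): skip — R5 and R8 already connected.
R2-R6 (13): add — endpoints in different components.
Edges rejected before the tree was complete: 1.

1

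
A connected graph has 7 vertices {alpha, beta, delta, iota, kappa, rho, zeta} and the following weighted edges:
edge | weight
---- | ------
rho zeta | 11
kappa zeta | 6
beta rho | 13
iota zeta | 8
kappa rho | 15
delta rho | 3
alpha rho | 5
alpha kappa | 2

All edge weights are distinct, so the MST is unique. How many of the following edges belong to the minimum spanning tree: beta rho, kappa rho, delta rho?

2

Kruskal's algorithm — process edges by increasing weight (ties by edge label):
alpha kappa (2): add. Components now {beta} {alpha,kappa} {zeta} {iota} {delta} {rho}
delta rho (3): add. Components now {beta} {alpha,kappa} {zeta} {iota} {delta,rho}
alpha rho (5): add. Components now {beta} {alpha,delta,kappa,rho} {zeta} {iota}
kappa zeta (6): add. Components now {beta} {alpha,delta,kappa,rho,zeta} {iota}
iota zeta (8): add. Components now {beta} {alpha,delta,iota,kappa,rho,zeta}
rho zeta (11): skip — zeta and rho already connected.
beta rho (13): add. Components now {alpha,beta,delta,iota,kappa,rho,zeta}
MST edge set: {alpha kappa, delta rho, alpha rho, kappa zeta, iota zeta, beta rho}.
Of the listed edges, {beta rho, delta rho} are in the MST → 2.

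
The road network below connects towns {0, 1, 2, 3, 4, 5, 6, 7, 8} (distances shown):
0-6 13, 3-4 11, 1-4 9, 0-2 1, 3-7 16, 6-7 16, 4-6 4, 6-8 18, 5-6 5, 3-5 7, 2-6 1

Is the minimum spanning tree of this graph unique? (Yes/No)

Kruskal's algorithm — process edges by increasing weight (ties by edge label):
0-2 (1): add — endpoints in different components.
2-6 (1): add — endpoints in different components.
4-6 (4): add — endpoints in different components.
5-6 (5): add — endpoints in different components.
3-5 (7): add — endpoints in different components.
1-4 (9): add — endpoints in different components.
3-4 (11): skip — 3 and 4 already connected.
0-6 (13): skip — 0 and 6 already connected.
3-7 (16): add — endpoints in different components.
6-7 (16): skip — 6 and 7 already connected.
6-8 (18): add — endpoints in different components.
Non-tree edge 6-7 has weight 16, equal to the heaviest edge on its tree cycle — swapping gives another MST of the same weight. Not unique.

No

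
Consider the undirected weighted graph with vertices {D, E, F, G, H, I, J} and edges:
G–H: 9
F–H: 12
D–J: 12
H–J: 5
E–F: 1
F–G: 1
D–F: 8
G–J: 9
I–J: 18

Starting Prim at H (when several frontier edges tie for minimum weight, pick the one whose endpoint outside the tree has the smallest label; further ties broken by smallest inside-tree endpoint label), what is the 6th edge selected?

Prim's algorithm from H:
Step 1: cheapest edge leaving the tree is H–J (5); add J.
Step 2: cheapest edge leaving the tree is G–H (9); add G.
Step 3: cheapest edge leaving the tree is F–G (1); add F.
Step 4: cheapest edge leaving the tree is E–F (1); add E.
Step 5: cheapest edge leaving the tree is D–F (8); add D.
Step 6: cheapest edge leaving the tree is I–J (18); add I.
The 6th edge added is I–J.

I-J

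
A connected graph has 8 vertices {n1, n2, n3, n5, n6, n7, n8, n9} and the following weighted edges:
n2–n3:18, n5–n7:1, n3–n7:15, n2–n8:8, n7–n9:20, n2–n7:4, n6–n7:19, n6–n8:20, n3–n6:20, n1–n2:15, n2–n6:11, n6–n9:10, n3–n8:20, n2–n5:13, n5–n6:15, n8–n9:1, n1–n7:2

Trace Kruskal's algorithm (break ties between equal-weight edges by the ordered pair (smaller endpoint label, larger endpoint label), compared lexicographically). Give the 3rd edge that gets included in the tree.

n1-n7

Sort edges by weight, then run Kruskal:
n5–n7 (1): add — endpoints in different components.
n8–n9 (1): add — endpoints in different components.
n1–n7 (2): add — endpoints in different components.
n2–n7 (4): add — endpoints in different components.
n2–n8 (8): add — endpoints in different components.
n6–n9 (10): add — endpoints in different components.
n2–n6 (11): skip — n2 and n6 already connected.
n2–n5 (13): skip — n2 and n5 already connected.
n1–n2 (15): skip — n2 and n1 already connected.
n3–n7 (15): add — endpoints in different components.
The 3rd edge added is n1–n7.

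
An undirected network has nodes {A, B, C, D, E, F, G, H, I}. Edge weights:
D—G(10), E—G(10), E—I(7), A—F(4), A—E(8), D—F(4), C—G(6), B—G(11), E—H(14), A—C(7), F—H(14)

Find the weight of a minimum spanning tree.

61

Prim's algorithm from G:
Step 1: frontier [C—G 6, D—G 10, E—G 10, B—G 11] → take C—G (6); add C.
Step 2: frontier [A—C 7, D—G 10, E—G 10, B—G 11] → take A—C (7); add A.
Step 3: frontier [A—F 4, A—E 8, D—G 10, E—G 10, B—G 11] → take A—F (4); add F.
Step 4: frontier [A—E 8, D—F 4, F—H 14, D—G 10, E—G 10, B—G 11] → take D—F (4); add D.
Step 5: frontier [A—E 8, F—H 14, E—G 10, B—G 11] → take A—E (8); add E.
Step 6: frontier [E—I 7, E—H 14, F—H 14, B—G 11] → take E—I (7); add I.
Step 7: frontier [E—H 14, F—H 14, B—G 11] → take B—G (11); add B.
Step 8: frontier [E—H 14, F—H 14] → take E—H (14); add H.
MST edges: C—G, A—C, A—F, D—F, A—E, E—I, B—G, E—H; total weight 6+7+4+4+8+7+11+14 = 61.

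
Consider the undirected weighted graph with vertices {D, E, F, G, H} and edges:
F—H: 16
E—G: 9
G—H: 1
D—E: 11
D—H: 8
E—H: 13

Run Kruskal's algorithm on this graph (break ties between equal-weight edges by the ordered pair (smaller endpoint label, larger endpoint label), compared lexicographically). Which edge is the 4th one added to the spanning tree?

Sort edges by weight, then run Kruskal:
G—H (1): add — endpoints in different components.
D—H (8): add — endpoints in different components.
E—G (9): add — endpoints in different components.
D—E (11): skip — D and E already connected.
E—H (13): skip — E and H already connected.
F—H (16): add — endpoints in different components.
The 4th edge added is F—H.

F-H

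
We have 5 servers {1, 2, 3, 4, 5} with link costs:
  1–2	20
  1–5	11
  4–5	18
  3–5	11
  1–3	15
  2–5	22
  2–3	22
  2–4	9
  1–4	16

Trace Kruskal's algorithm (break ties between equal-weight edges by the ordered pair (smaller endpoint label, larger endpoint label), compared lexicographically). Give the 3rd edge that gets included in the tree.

3-5

Kruskal: consider edges lightest-first.
2–4 (9): add. Components now {1} {2,4} {3} {5}
1–5 (11): add. Components now {1,5} {2,4} {3}
3–5 (11): add. Components now {1,3,5} {2,4}
1–3 (15): skip — 1 and 3 already connected.
1–4 (16): add. Components now {1,2,3,4,5}
The 3rd edge added is 3–5.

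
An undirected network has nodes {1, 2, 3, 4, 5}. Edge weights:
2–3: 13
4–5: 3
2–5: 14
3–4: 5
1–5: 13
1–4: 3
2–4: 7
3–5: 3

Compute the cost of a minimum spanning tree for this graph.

16

Prim, starting at 4.
Step 1: frontier [1–4 3, 4–5 3, 3–4 5, 2–4 7] → take 1–4 (3); add 1.
Step 2: frontier [1–5 13, 4–5 3, 3–4 5, 2–4 7] → take 4–5 (3); add 5.
Step 3: frontier [3–4 5, 2–4 7, 3–5 3, 2–5 14] → take 3–5 (3); add 3.
Step 4: frontier [2–3 13, 2–4 7, 2–5 14] → take 2–4 (7); add 2.
MST edges: 1–4, 4–5, 3–5, 2–4; total weight 3+3+3+7 = 16.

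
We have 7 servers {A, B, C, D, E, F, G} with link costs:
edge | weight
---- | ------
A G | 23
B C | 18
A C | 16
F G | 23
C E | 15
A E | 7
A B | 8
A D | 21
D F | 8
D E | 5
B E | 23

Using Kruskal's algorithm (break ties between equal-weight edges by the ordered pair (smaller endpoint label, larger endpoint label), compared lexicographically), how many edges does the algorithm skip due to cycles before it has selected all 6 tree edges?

3

Kruskal: consider edges lightest-first.
D E (5): add. Components now {A} {B} {C} {D,E} {F} {G}
A E (7): add. Components now {A,D,E} {B} {C} {F} {G}
A B (8): add. Components now {A,B,D,E} {C} {F} {G}
D F (8): add. Components now {A,B,D,E,F} {C} {G}
C E (15): add. Components now {A,B,C,D,E,F} {G}
A C (16): skip — A and C already connected.
B C (18): skip — B and C already connected.
A D (21): skip — A and D already connected.
A G (23): add. Components now {A,B,C,D,E,F,G}
Edges rejected before the tree was complete: 3.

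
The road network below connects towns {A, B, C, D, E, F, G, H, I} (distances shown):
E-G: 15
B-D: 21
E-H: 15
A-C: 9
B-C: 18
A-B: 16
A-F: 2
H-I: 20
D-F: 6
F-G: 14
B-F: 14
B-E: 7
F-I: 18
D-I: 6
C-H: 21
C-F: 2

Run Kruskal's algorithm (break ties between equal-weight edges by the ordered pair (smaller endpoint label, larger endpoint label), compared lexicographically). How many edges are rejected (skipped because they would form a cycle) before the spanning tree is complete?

2

Kruskal's algorithm — process edges by increasing weight (ties by edge label):
A-F (2): add — endpoints in different components.
C-F (2): add — endpoints in different components.
D-F (6): add — endpoints in different components.
D-I (6): add — endpoints in different components.
B-E (7): add — endpoints in different components.
A-C (9): skip — A and C already connected.
B-F (14): add — endpoints in different components.
F-G (14): add — endpoints in different components.
E-G (15): skip — E and G already connected.
E-H (15): add — endpoints in different components.
Edges rejected before the tree was complete: 2.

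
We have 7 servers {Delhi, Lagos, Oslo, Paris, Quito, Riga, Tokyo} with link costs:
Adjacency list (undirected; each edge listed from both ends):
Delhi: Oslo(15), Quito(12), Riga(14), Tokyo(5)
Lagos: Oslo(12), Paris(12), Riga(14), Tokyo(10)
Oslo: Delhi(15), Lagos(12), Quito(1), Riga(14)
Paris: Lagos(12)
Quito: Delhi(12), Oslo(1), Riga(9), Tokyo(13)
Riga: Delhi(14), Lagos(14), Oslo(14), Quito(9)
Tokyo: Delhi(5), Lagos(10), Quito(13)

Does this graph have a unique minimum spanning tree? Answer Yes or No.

No

Kruskal: consider edges lightest-first.
Oslo—Quito (1): add. Components now {Delhi} {Riga} {Paris} {Lagos} {Oslo,Quito} {Tokyo}
Delhi—Tokyo (5): add. Components now {Delhi,Tokyo} {Riga} {Paris} {Lagos} {Oslo,Quito}
Quito—Riga (9): add. Components now {Delhi,Tokyo} {Oslo,Quito,Riga} {Paris} {Lagos}
Lagos—Tokyo (10): add. Components now {Delhi,Lagos,Tokyo} {Oslo,Quito,Riga} {Paris}
Delhi—Quito (12): add. Components now {Delhi,Lagos,Oslo,Quito,Riga,Tokyo} {Paris}
Lagos—Oslo (12): skip — Lagos and Oslo already connected.
Lagos—Paris (12): add. Components now {Delhi,Lagos,Oslo,Paris,Quito,Riga,Tokyo}
Non-tree edge Lagos—Oslo has weight 12, equal to the heaviest edge on its tree cycle — swapping gives another MST of the same weight. Not unique.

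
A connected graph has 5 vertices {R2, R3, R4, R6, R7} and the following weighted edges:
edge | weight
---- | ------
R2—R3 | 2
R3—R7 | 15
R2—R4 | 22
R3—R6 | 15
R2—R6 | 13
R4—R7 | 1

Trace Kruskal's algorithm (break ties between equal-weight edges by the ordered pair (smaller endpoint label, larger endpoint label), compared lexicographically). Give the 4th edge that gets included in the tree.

Kruskal: consider edges lightest-first.
R4—R7 (1): add. Components now {R4,R7} {R2} {R6} {R3}
R2—R3 (2): add. Components now {R4,R7} {R2,R3} {R6}
R2—R6 (13): add. Components now {R4,R7} {R2,R3,R6}
R3—R6 (15): skip — R6 and R3 already connected.
R3—R7 (15): add. Components now {R2,R3,R4,R6,R7}
The 4th edge added is R3—R7.

R3-R7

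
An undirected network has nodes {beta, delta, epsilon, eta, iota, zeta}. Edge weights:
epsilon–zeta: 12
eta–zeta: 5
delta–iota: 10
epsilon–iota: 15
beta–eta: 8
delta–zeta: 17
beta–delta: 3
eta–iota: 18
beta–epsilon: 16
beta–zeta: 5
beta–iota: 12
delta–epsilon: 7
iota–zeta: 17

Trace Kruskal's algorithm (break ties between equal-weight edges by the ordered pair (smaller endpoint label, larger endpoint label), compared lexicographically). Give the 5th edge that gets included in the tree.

delta-iota

Kruskal: consider edges lightest-first.
beta–delta (3): add — endpoints in different components.
beta–zeta (5): add — endpoints in different components.
eta–zeta (5): add — endpoints in different components.
delta–epsilon (7): add — endpoints in different components.
beta–eta (8): skip — eta and beta already connected.
delta–iota (10): add — endpoints in different components.
The 5th edge added is delta–iota.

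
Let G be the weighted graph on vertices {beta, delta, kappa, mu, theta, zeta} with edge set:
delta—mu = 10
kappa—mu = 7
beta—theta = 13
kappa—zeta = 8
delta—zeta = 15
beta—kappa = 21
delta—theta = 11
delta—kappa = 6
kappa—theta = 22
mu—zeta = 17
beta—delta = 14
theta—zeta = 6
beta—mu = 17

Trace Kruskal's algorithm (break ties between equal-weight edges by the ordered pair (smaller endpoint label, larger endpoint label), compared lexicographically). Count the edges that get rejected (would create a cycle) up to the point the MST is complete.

2

Kruskal: consider edges lightest-first.
delta—kappa (6): add. Components now {mu} {delta,kappa} {zeta} {theta} {beta}
theta—zeta (6): add. Components now {mu} {delta,kappa} {theta,zeta} {beta}
kappa—mu (7): add. Components now {delta,kappa,mu} {theta,zeta} {beta}
kappa—zeta (8): add. Components now {delta,kappa,mu,theta,zeta} {beta}
delta—mu (10): skip — mu and delta already connected.
delta—theta (11): skip — delta and theta already connected.
beta—theta (13): add. Components now {beta,delta,kappa,mu,theta,zeta}
Edges rejected before the tree was complete: 2.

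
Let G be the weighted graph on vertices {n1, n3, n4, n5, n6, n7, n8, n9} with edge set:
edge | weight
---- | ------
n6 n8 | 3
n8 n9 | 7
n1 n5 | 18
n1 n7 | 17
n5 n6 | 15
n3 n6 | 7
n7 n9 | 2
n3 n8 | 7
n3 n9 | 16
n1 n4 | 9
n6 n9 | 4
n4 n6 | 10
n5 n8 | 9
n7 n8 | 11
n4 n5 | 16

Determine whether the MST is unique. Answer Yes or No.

No

Kruskal: consider edges lightest-first.
n7 n9 (2): add — endpoints in different components.
n6 n8 (3): add — endpoints in different components.
n6 n9 (4): add — endpoints in different components.
n3 n6 (7): add — endpoints in different components.
n3 n8 (7): skip — n3 and n8 already connected.
n8 n9 (7): skip — n9 and n8 already connected.
n1 n4 (9): add — endpoints in different components.
n5 n8 (9): add — endpoints in different components.
n4 n6 (10): add — endpoints in different components.
Non-tree edge n3 n8 has weight 7, equal to the heaviest edge on its tree cycle — swapping gives another MST of the same weight. Not unique.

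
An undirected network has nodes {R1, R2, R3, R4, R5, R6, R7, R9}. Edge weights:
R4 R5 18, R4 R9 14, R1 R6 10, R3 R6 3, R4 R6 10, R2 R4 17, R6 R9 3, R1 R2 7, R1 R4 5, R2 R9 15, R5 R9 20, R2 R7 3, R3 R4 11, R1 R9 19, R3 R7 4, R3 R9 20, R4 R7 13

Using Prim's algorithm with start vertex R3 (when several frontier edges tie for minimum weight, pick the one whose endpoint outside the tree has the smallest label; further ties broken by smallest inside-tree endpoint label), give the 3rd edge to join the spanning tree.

R3-R7

Prim's algorithm from R3:
Step 1: cheapest edge leaving the tree is R3 R6 (3); add R6.
Step 2: cheapest edge leaving the tree is R6 R9 (3); add R9.
Step 3: cheapest edge leaving the tree is R3 R7 (4); add R7.
Step 4: cheapest edge leaving the tree is R2 R7 (3); add R2.
Step 5: cheapest edge leaving the tree is R1 R2 (7); add R1.
Step 6: cheapest edge leaving the tree is R1 R4 (5); add R4.
Step 7: cheapest edge leaving the tree is R4 R5 (18); add R5.
The 3rd edge added is R3 R7.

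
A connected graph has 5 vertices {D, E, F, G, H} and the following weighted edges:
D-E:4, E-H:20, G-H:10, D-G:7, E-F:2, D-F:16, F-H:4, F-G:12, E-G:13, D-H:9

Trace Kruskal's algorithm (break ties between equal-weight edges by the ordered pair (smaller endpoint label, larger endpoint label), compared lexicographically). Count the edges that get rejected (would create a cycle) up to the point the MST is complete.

Kruskal: consider edges lightest-first.
E-F (2): add. Components now {D} {E,F} {G} {H}
D-E (4): add. Components now {D,E,F} {G} {H}
F-H (4): add. Components now {D,E,F,H} {G}
D-G (7): add. Components now {D,E,F,G,H}
Edges rejected before the tree was complete: 0.

0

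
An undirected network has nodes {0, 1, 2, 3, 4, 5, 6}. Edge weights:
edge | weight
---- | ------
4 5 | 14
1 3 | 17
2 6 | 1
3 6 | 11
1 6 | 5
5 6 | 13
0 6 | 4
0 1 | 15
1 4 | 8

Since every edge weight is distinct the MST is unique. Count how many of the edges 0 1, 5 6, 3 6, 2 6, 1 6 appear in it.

Sort edges by weight, then run Kruskal:
2 6 (1): add — endpoints in different components.
0 6 (4): add — endpoints in different components.
1 6 (5): add — endpoints in different components.
1 4 (8): add — endpoints in different components.
3 6 (11): add — endpoints in different components.
5 6 (13): add — endpoints in different components.
MST edge set: {2 6, 0 6, 1 6, 1 4, 3 6, 5 6}.
Of the listed edges, {5 6, 3 6, 2 6, 1 6} are in the MST → 4.

4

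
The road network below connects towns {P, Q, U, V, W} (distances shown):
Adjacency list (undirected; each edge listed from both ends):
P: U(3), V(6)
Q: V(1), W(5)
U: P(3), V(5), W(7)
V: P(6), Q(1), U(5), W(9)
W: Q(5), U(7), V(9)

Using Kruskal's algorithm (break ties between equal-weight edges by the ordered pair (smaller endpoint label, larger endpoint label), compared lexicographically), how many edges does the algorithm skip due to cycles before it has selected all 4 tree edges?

Kruskal: consider edges lightest-first.
Q–V (1): add. Components now {U} {P} {W} {Q,V}
P–U (3): add. Components now {P,U} {W} {Q,V}
Q–W (5): add. Components now {P,U} {Q,V,W}
U–V (5): add. Components now {P,Q,U,V,W}
Edges rejected before the tree was complete: 0.

0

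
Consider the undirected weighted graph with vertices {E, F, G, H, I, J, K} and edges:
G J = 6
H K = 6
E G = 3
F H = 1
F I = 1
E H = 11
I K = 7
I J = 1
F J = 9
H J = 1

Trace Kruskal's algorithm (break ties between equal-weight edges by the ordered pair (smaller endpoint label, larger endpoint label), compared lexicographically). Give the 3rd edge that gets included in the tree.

H-J

Kruskal: consider edges lightest-first.
F H (1): add. Components now {E} {F,H} {G} {I} {J} {K}
F I (1): add. Components now {E} {F,H,I} {G} {J} {K}
H J (1): add. Components now {E} {F,H,I,J} {G} {K}
I J (1): skip — I and J already connected.
E G (3): add. Components now {E,G} {F,H,I,J} {K}
G J (6): add. Components now {E,F,G,H,I,J} {K}
H K (6): add. Components now {E,F,G,H,I,J,K}
The 3rd edge added is H J.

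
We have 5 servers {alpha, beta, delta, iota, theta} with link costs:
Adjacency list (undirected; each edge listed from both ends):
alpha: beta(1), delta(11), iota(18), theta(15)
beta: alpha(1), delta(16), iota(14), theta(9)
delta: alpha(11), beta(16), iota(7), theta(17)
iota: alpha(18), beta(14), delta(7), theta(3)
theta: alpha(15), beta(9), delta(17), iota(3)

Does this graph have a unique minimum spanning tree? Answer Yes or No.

Kruskal's algorithm — process edges by increasing weight (ties by edge label):
alpha–beta (1): add — endpoints in different components.
iota–theta (3): add — endpoints in different components.
delta–iota (7): add — endpoints in different components.
beta–theta (9): add — endpoints in different components.
Every non-tree edge has weight strictly greater than the heaviest edge on the tree path between its endpoints, so the MST is unique.

Yes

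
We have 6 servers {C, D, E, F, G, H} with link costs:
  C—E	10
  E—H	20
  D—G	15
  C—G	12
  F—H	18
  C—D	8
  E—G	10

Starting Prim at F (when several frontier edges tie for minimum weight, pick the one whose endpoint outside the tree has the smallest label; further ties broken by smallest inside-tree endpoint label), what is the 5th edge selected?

E-G

Grow the tree from F using Prim:
Step 1: frontier [F—H 18] → take F—H (18); add H.
Step 2: frontier [E—H 20] → take E—H (20); add E.
Step 3: frontier [C—E 10, E—G 10] → take C—E (10); add C.
Step 4: frontier [C—D 8, C—G 12, E—G 10] → take C—D (8); add D.
Step 5: frontier [C—G 12, D—G 15, E—G 10] → take E—G (10); add G.
The 5th edge added is E—G.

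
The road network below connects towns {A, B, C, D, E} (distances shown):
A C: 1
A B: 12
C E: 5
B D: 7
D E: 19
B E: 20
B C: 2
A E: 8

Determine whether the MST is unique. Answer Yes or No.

Yes

Kruskal's algorithm — process edges by increasing weight (ties by edge label):
A C (1): add — endpoints in different components.
B C (2): add — endpoints in different components.
C E (5): add — endpoints in different components.
B D (7): add — endpoints in different components.
Every non-tree edge has weight strictly greater than the heaviest edge on the tree path between its endpoints, so the MST is unique.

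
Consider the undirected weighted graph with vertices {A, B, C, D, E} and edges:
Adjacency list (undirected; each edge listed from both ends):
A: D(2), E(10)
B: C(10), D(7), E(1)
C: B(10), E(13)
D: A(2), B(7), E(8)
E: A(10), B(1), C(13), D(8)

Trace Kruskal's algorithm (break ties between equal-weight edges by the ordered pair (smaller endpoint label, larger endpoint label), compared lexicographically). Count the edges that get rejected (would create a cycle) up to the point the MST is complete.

Sort edges by weight, then run Kruskal:
B E (1): add — endpoints in different components.
A D (2): add — endpoints in different components.
B D (7): add — endpoints in different components.
D E (8): skip — D and E already connected.
A E (10): skip — A and E already connected.
B C (10): add — endpoints in different components.
Edges rejected before the tree was complete: 2.

2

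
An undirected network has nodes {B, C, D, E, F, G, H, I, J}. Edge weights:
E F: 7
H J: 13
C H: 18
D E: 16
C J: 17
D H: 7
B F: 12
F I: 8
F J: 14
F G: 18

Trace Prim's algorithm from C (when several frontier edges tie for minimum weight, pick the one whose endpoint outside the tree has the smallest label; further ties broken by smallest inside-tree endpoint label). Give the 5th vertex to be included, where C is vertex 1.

Grow the tree from C using Prim:
Step 1: cheapest edge leaving the tree is C J (17); add J.
Step 2: cheapest edge leaving the tree is H J (13); add H.
Step 3: cheapest edge leaving the tree is D H (7); add D.
Step 4: cheapest edge leaving the tree is F J (14); add F.
Step 5: cheapest edge leaving the tree is E F (7); add E.
Step 6: cheapest edge leaving the tree is F I (8); add I.
Step 7: cheapest edge leaving the tree is B F (12); add B.
Step 8: cheapest edge leaving the tree is F G (18); add G.
Vertex order: C, J, H, D, F, E, I, B, G. The 5th vertex is F.

F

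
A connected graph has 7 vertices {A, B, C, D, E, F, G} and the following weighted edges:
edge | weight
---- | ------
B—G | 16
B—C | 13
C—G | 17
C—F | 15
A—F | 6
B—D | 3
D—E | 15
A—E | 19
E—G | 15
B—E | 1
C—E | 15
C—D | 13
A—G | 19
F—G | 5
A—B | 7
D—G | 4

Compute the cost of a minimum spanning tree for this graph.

Prim, starting at D.
Step 1: cheapest edge leaving the tree is B—D (3); add B.
Step 2: cheapest edge leaving the tree is B—E (1); add E.
Step 3: cheapest edge leaving the tree is D—G (4); add G.
Step 4: cheapest edge leaving the tree is F—G (5); add F.
Step 5: cheapest edge leaving the tree is A—F (6); add A.
Step 6: cheapest edge leaving the tree is B—C (13); add C.
MST edges: B—D, B—E, D—G, F—G, A—F, B—C; total weight 3+1+4+5+6+13 = 32.

32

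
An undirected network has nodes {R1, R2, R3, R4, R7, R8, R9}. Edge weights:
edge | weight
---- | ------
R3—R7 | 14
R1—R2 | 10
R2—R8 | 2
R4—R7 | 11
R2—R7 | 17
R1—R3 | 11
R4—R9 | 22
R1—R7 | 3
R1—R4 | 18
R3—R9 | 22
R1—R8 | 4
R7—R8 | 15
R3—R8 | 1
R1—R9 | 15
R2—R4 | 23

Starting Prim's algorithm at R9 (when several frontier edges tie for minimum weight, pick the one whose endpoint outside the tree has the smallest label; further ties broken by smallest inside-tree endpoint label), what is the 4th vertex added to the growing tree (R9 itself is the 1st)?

R8

Grow the tree from R9 using Prim:
Step 1: cheapest edge leaving the tree is R1—R9 (15); add R1.
Step 2: cheapest edge leaving the tree is R1—R7 (3); add R7.
Step 3: cheapest edge leaving the tree is R1—R8 (4); add R8.
Step 4: cheapest edge leaving the tree is R3—R8 (1); add R3.
Step 5: cheapest edge leaving the tree is R2—R8 (2); add R2.
Step 6: cheapest edge leaving the tree is R4—R7 (11); add R4.
Vertex order: R9, R1, R7, R8, R3, R2, R4. The 4th vertex is R8.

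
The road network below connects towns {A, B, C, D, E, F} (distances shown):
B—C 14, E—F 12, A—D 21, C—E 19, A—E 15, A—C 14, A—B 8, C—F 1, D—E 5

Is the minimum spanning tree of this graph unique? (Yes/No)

Sort edges by weight, then run Kruskal:
C—F (1): add — endpoints in different components.
D—E (5): add — endpoints in different components.
A—B (8): add — endpoints in different components.
E—F (12): add — endpoints in different components.
A—C (14): add — endpoints in different components.
Non-tree edge B—C has weight 14, equal to the heaviest edge on its tree cycle — swapping gives another MST of the same weight. Not unique.

No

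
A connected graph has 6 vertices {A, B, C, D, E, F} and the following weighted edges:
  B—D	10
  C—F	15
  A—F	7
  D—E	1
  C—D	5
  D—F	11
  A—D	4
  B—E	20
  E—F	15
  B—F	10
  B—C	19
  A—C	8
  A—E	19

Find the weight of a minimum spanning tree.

Sort edges by weight, then run Kruskal:
D—E (1): add — endpoints in different components.
A—D (4): add — endpoints in different components.
C—D (5): add — endpoints in different components.
A—F (7): add — endpoints in different components.
A—C (8): skip — A and C already connected.
B—D (10): add — endpoints in different components.
MST edges: D—E, A—D, C—D, A—F, B—D; total weight 1+4+5+7+10 = 27.

27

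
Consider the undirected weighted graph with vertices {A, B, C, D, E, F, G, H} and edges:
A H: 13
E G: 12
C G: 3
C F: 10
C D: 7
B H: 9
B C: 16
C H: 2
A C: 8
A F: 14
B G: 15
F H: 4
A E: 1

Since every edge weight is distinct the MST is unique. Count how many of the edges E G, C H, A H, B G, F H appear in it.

2

Kruskal's algorithm — process edges by increasing weight (ties by edge label):
A E (1): add — endpoints in different components.
C H (2): add — endpoints in different components.
C G (3): add — endpoints in different components.
F H (4): add — endpoints in different components.
C D (7): add — endpoints in different components.
A C (8): add — endpoints in different components.
B H (9): add — endpoints in different components.
MST edge set: {A E, C H, C G, F H, C D, A C, B H}.
Of the listed edges, {C H, F H} are in the MST → 2.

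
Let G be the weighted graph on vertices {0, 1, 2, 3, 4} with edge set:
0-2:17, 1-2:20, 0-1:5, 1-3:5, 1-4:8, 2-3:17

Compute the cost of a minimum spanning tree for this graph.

35

Prim, starting at 2.
Step 1: cheapest edge leaving the tree is 0-2 (17); add 0.
Step 2: cheapest edge leaving the tree is 0-1 (5); add 1.
Step 3: cheapest edge leaving the tree is 1-3 (5); add 3.
Step 4: cheapest edge leaving the tree is 1-4 (8); add 4.
MST edges: 0-2, 0-1, 1-3, 1-4; total weight 17+5+5+8 = 35.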